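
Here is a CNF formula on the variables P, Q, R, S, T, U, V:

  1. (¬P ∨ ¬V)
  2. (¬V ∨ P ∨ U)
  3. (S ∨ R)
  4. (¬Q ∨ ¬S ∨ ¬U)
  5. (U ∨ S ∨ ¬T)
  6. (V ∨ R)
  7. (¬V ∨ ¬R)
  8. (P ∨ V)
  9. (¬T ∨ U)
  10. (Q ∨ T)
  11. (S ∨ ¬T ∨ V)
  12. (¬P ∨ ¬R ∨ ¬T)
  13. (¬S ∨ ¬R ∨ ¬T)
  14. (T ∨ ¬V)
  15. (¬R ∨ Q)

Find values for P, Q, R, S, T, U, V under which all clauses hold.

P=True  Q=True  R=True  S=True  T=False  U=False  V=False

Check each clause:
  1. (¬P ∨ ¬V) — ¬V is true.
  2. (P ∨ ¬V ∨ U) — ¬V is true.
  3. (R ∨ S) — R is true.
  4. (¬S ∨ ¬Q ∨ ¬U) — ¬U is true.
  5. (S ∨ U ∨ ¬T) — ¬T is true.
  6. (V ∨ R) — R is true.
  7. (¬R ∨ ¬V) — ¬V is true.
  8. (P ∨ V) — P is true.
  9. (U ∨ ¬T) — ¬T is true.
  10. (Q ∨ T) — Q is true.
  11. (¬T ∨ V ∨ S) — ¬T is true.
  12. (¬R ∨ ¬T ∨ ¬P) — ¬T is true.
  13. (¬T ∨ ¬R ∨ ¬S) — ¬T is true.
  14. (¬V ∨ T) — ¬V is true.
  15. (¬R ∨ Q) — Q is true.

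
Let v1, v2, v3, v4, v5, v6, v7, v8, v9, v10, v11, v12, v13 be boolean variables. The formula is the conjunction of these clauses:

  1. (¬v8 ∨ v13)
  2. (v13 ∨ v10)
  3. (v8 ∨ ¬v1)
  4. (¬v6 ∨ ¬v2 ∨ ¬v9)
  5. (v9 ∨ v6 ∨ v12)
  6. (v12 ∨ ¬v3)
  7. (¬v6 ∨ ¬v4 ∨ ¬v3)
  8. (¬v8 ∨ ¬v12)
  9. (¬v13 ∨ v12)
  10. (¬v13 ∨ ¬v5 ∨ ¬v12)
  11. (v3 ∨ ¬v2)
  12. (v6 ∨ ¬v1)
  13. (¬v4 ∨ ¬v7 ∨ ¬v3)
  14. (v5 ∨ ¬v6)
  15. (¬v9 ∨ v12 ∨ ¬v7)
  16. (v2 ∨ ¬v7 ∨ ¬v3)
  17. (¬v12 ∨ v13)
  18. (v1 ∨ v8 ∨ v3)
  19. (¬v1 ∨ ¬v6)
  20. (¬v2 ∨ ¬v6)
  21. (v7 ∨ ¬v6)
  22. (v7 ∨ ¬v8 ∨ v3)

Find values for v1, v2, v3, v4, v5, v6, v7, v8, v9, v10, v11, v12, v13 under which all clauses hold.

v1=0  v2=1  v3=1  v4=1  v5=0  v6=0  v7=0  v8=0  v9=1  v10=1  v11=0  v12=1  v13=1

Check each clause:
  1. (¬v8 ∨ v13) — ¬v8 is true.
  2. (v10 ∨ v13) — v10 is true.
  3. (¬v1 ∨ v8) — ¬v1 is true.
  4. (¬v6 ∨ ¬v2 ∨ ¬v9) — ¬v6 is true.
  5. (v6 ∨ v9 ∨ v12) — v9 is true.
  6. (v12 ∨ ¬v3) — v12 is true.
  7. (¬v3 ∨ ¬v6 ∨ ¬v4) — ¬v6 is true.
  8. (¬v12 ∨ ¬v8) — ¬v8 is true.
  9. (v12 ∨ ¬v13) — v12 is true.
  10. (¬v12 ∨ ¬v13 ∨ ¬v5) — ¬v5 is true.
  11. (v3 ∨ ¬v2) — v3 is true.
  12. (¬v1 ∨ v6) — ¬v1 is true.
  13. (¬v7 ∨ ¬v3 ∨ ¬v4) — ¬v7 is true.
  14. (¬v6 ∨ v5) — ¬v6 is true.
  15. (¬v9 ∨ v12 ∨ ¬v7) — ¬v7 is true.
  16. (¬v3 ∨ ¬v7 ∨ v2) — ¬v7 is true.
  17. (v13 ∨ ¬v12) — v13 is true.
  18. (v3 ∨ v1 ∨ v8) — v3 is true.
  19. (¬v6 ∨ ¬v1) — ¬v6 is true.
  20. (¬v6 ∨ ¬v2) — ¬v6 is true.
  21. (v7 ∨ ¬v6) — ¬v6 is true.
  22. (¬v8 ∨ v7 ∨ v3) — ¬v8 is true.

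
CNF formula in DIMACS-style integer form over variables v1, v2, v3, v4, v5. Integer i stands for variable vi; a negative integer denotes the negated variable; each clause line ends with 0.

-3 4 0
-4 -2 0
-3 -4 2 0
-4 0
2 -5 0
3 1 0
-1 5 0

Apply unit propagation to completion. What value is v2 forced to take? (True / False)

True

(¬v4) stands alone — v4 = False.
(v4 ∨ ¬v3): since v4 = False, the clause reduces to (¬v3). v3 = False.
In (v1 ∨ v3), v3 is now false; v1 must hold, so v1 = True.
From (v5 ∨ ¬v1) and v1 = True: v5 = True.
In (v2 ∨ ¬v5), ¬v5 is now false; v2 must hold, so v2 = True.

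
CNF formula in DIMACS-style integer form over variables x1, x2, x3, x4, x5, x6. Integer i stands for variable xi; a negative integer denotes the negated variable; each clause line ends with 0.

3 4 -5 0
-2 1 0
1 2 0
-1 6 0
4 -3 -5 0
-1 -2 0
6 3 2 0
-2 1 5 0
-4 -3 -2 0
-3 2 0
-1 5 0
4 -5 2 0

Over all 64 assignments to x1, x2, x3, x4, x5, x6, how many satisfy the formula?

1

The models are:
  x1=T x2=F x3=F x4=T x5=T x6=T
That's 1 in total.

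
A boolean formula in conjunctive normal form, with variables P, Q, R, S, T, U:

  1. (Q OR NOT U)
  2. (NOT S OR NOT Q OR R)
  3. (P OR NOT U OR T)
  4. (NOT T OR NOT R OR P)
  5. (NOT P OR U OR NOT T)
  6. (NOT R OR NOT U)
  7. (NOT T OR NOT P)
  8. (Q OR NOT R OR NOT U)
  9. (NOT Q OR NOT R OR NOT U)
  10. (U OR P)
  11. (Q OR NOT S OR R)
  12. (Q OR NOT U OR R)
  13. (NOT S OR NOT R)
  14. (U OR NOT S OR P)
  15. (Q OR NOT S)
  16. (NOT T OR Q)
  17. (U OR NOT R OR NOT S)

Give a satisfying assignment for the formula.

P=T, Q=F, R=T, S=F, T=F, U=F

Pure literal: S appears only negated; assign S = False.
Set P = True and propagate.
  then T is forced to False.
For the remaining variables, Q = False, R = True, U = False works.
Check each clause:
  1. (NOT U OR Q) — NOT U is true.
  2. (NOT S OR R OR NOT Q) — R is true.
  3. (P OR T OR NOT U) — P is true.
  4. (NOT T OR P OR NOT R) — P is true.
  5. (NOT T OR NOT P OR U) — NOT T is true.
  6. (NOT U OR NOT R) — NOT U is true.
  7. (NOT P OR NOT T) — NOT T is true.
  8. (NOT U OR Q OR NOT R) — NOT U is true.
  9. (NOT Q OR NOT R OR NOT U) — NOT U is true.
  10. (P OR U) — P is true.
  11. (Q OR NOT S OR R) — R is true.
  12. (NOT U OR Q OR R) — R is true.
  13. (NOT R OR NOT S) — NOT S is true.
  14. (P OR U OR NOT S) — P is true.
  15. (Q OR NOT S) — NOT S is true.
  16. (Q OR NOT T) — NOT T is true.
  17. (U OR NOT S OR NOT R) — NOT S is true.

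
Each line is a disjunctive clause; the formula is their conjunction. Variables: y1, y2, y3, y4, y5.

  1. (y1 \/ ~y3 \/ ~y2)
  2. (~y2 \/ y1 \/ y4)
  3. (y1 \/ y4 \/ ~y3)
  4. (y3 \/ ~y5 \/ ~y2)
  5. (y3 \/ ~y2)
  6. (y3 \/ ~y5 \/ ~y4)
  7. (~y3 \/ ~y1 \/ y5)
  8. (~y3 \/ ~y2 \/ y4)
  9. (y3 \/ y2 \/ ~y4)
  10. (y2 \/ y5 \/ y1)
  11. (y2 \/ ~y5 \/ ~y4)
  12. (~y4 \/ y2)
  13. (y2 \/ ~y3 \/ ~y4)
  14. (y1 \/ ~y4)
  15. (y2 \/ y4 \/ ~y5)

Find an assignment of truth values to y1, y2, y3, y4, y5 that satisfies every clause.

Try y1 = True.
For the remaining variables, y2 = True, y3 = True, y4 = True, y5 = True works.
Check each clause:
  1. (~y3 \/ ~y2 \/ y1) — y1 is true.
  2. (~y2 \/ y4 \/ y1) — y1 is true.
  3. (y4 \/ y1 \/ ~y3) — y1 is true.
  4. (~y5 \/ ~y2 \/ y3) — y3 is true.
  5. (~y2 \/ y3) — y3 is true.
  6. (y3 \/ ~y4 \/ ~y5) — y3 is true.
  7. (~y3 \/ y5 \/ ~y1) — y5 is true.
  8. (y4 \/ ~y2 \/ ~y3) — y4 is true.
  9. (y3 \/ ~y4 \/ y2) — y2 is true.
  10. (y5 \/ y1 \/ y2) — y1 is true.
  11. (~y5 \/ y2 \/ ~y4) — y2 is true.
  12. (y2 \/ ~y4) — y2 is true.
  13. (y2 \/ ~y4 \/ ~y3) — y2 is true.
  14. (~y4 \/ y1) — y1 is true.
  15. (~y5 \/ y2 \/ y4) — y2 is true.

y1 = T  y2 = T  y3 = T  y4 = T  y5 = T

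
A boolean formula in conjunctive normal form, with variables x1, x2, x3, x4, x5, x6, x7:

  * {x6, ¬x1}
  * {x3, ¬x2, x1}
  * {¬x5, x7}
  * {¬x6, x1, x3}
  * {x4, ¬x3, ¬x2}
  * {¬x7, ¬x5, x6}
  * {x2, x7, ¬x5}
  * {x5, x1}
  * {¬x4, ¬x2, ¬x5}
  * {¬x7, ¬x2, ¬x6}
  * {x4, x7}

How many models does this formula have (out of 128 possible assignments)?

Split on x2, then x5.
  x2=1, x5=1: a clause becomes empty — 0.
  x2=1, x5=0: remaining (x1,x3,x4,x6,x7) ∈ {(1,0,1,1,0); (1,1,1,1,0)} — 2.
  x2=0, x5=1: x4 free; 3 ways for (x1,x3,x6,x7) × 2^1 = 6.
  x2=0, x5=0: x3 free; 3 ways for (x1,x4,x6,x7) × 2^1 = 6.
Total: 0 + 2 + 6 + 6 = 14.

14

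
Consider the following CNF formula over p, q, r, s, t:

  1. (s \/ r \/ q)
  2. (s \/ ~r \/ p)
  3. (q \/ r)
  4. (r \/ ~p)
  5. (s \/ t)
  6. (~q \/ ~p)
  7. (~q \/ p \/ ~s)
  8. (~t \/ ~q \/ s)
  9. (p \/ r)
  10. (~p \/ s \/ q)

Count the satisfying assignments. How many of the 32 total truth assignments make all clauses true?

Satisfying assignments:
  p=0 q=0 r=1 s=1 t=0
  p=0 q=0 r=1 s=1 t=1
  p=1 q=0 r=1 s=1 t=0
  p=1 q=0 r=1 s=1 t=1
Count: 4.

4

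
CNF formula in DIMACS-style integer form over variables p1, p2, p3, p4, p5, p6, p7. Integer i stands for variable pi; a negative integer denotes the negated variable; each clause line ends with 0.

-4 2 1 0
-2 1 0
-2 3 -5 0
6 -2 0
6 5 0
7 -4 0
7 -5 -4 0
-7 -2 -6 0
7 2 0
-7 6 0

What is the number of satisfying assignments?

15

Split on p2, then p7.
  p2=1, p7=1: a clause becomes empty — 0.
  p2=1, p7=0: remaining (p1,p3,p4,p5,p6) ∈ {(1,0,0,0,1); (1,1,0,0,1); (1,1,0,1,1)} — 3.
  p2=0, p7=1: p3, p5 free; 3 ways for (p1,p4,p6) × 2^2 = 12.
  p2=0, p7=0: a clause becomes empty — 0.
Total: 0 + 3 + 12 + 0 = 15.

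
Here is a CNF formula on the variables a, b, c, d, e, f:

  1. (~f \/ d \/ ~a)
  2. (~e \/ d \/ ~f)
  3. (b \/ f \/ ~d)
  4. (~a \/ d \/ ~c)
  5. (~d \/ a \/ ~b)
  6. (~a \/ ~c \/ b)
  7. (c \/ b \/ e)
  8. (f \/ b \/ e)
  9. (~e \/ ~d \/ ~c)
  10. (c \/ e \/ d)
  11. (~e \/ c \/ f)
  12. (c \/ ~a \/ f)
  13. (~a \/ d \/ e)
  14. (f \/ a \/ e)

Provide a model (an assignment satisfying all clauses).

Branch on a: take a = False.
For the remaining variables, b = False, c = False, d = True, e = True, f = True works.

a=False  b=False  c=False  d=True  e=True  f=True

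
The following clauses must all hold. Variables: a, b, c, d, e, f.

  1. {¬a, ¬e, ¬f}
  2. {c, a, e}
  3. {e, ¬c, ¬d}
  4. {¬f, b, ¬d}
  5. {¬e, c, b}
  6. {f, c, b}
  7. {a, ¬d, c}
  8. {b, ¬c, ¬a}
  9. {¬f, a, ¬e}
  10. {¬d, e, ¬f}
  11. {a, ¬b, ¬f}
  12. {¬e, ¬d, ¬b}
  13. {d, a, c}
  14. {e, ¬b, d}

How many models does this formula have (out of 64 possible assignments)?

9

Split on e, then a.
  e=T, a=T: remaining (b,c,d,f) ∈ {(T,F,F,F); (T,T,F,F)} — 2.
  e=T, a=F: remaining (b,c,d,f) ∈ {(F,T,F,F); (F,T,T,F); (T,T,F,F)} — 3.
  e=F, a=T: remaining (b,c,d,f) ∈ {(F,F,F,T); (T,F,T,F)} — 2.
  e=F, a=F: remaining (b,c,d,f) ∈ {(F,T,F,F); (F,T,F,T)} — 2.
Total: 2 + 3 + 2 + 2 = 9.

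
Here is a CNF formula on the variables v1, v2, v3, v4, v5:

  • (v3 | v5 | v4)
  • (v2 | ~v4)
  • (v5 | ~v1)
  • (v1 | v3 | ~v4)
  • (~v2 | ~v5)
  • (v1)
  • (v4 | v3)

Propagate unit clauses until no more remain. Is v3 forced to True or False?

True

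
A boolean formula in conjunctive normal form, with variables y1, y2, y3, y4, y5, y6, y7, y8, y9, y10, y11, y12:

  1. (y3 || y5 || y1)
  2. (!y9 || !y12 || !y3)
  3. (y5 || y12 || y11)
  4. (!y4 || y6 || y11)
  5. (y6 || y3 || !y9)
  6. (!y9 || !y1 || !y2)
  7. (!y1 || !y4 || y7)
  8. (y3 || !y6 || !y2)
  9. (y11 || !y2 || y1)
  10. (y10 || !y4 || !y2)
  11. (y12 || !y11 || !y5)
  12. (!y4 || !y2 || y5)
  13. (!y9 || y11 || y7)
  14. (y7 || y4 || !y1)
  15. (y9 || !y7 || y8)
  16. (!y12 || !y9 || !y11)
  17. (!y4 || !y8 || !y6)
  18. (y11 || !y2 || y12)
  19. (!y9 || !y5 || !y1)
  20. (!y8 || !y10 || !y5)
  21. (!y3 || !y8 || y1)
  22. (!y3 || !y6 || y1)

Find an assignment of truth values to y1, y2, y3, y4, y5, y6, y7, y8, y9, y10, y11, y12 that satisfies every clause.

y1=1, y2=0, y3=1, y4=0, y5=0, y6=1, y7=1, y8=1, y9=0, y10=1, y11=1, y12=0

Pure literal: y2 appears only negated; assign y2 = False.
Set y1 = True and propagate.
Set y3 = True and propagate.
Branch on y4: take y4 = False.
  then y7 is forced to True.
For the remaining variables, y5 = False, y6 = True, y8 = True, y9 = False, y10 = True, y11 = True, y12 = False works.
Check each clause:
  1. (y5 || y1 || y3) — y1 is true.
  2. (!y3 || !y12 || !y9) — !y12 is true.
  3. (y5 || y12 || y11) — y11 is true.
  4. (y11 || y6 || !y4) — y11 is true.
  5. (!y9 || y6 || y3) — y3 is true.
  6. (!y9 || !y1 || !y2) — !y2 is true.
  7. (!y1 || y7 || !y4) — !y4 is true.
  8. (y3 || !y6 || !y2) — y3 is true.
  9. (y1 || y11 || !y2) — y1 is true.
  10. (y10 || !y2 || !y4) — y10 is true.
  11. (!y5 || !y11 || y12) — !y5 is true.
  12. (!y4 || !y2 || y5) — !y4 is true.
  13. (y11 || !y9 || y7) — y11 is true.
  14. (y4 || y7 || !y1) — y7 is true.
  15. (!y7 || y9 || y8) — y8 is true.
  16. (!y11 || !y12 || !y9) — !y12 is true.
  17. (!y4 || !y6 || !y8) — !y4 is true.
  18. (!y2 || y12 || y11) — y11 is true.
  19. (!y1 || !y5 || !y9) — !y5 is true.
  20. (!y5 || !y8 || !y10) — !y5 is true.
  21. (y1 || !y3 || !y8) — y1 is true.
  22. (!y3 || !y6 || y1) — y1 is true.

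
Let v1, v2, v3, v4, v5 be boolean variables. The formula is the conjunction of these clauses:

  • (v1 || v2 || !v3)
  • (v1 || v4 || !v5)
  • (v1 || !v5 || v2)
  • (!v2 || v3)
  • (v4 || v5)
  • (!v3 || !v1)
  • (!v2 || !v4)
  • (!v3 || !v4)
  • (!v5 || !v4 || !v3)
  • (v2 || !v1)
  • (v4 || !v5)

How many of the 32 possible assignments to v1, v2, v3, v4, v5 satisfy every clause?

1

The models are:
  v1=F v2=F v3=F v4=T v5=F
Count: 1.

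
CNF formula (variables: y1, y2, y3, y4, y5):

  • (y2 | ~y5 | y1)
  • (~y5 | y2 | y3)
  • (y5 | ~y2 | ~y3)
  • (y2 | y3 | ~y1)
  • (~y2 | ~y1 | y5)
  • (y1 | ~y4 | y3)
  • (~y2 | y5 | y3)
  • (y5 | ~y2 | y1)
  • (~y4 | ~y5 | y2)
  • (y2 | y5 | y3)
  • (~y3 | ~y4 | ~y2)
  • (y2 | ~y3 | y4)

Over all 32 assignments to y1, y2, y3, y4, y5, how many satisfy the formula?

Case analysis on y2 and y3:
  y2=1, y3=1: remaining (y1,y4,y5) ∈ {(0,0,1); (1,0,1)} — 2.
  y2=1, y3=0: remaining (y1,y4,y5) ∈ {(0,0,1); (1,0,1); (1,1,1)} — 3.
  y2=0, y3=1: remaining (y1,y4,y5) ∈ {(0,1,0); (1,1,0)} — 2.
  y2=0, y3=0: a clause becomes empty — 0.
Total: 2 + 3 + 2 + 0 = 7.

7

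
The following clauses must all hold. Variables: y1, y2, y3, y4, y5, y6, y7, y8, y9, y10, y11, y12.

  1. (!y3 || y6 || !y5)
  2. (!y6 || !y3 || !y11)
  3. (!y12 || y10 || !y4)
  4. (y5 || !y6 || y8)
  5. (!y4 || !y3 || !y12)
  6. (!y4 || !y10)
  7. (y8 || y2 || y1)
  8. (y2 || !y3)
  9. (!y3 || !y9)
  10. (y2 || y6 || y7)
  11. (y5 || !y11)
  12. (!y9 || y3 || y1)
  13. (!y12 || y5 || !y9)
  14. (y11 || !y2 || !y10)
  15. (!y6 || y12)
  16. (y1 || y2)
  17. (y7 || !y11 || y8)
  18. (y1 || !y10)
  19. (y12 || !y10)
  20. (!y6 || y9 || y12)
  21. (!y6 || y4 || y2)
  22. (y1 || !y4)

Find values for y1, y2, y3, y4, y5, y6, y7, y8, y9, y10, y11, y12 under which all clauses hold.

y1=1, y2=0, y3=0, y4=0, y5=0, y6=0, y7=1, y8=0, y9=1, y10=0, y11=0, y12=0

y1 occurs only positively in the remaining clauses — set y1 = True.
y7 occurs only positively in the remaining clauses — set y7 = True.
Try y2 = False.
  then y3 is forced to False.
Branch on y4: take y4 = False.
  then y6 is forced to False.
Set y5 = False and propagate.
  then y11 is forced to False.
The remaining clauses are satisfied by y8 = False, y9 = True, y10 = False, y12 = False.
Every clause has at least one true literal under this assignment.
Check each clause:
  1. (!y5 || !y3 || y6) — !y5 is true.
  2. (!y6 || !y3 || !y11) — !y11 is true.
  3. (!y12 || y10 || !y4) — !y4 is true.
  4. (y5 || y8 || !y6) — !y6 is true.
  5. (!y3 || !y12 || !y4) — !y12 is true.
  6. (!y10 || !y4) — !y4 is true.
  7. (y2 || y8 || y1) — y1 is true.
  8. (!y3 || y2) — !y3 is true.
  9. (!y3 || !y9) — !y3 is true.
  10. (y6 || y7 || y2) — y7 is true.
  11. (y5 || !y11) — !y11 is true.
  12. (y1 || y3 || !y9) — y1 is true.
  13. (!y12 || !y9 || y5) — !y12 is true.
  14. (!y10 || !y2 || y11) — !y10 is true.
  15. (y12 || !y6) — !y6 is true.
  16. (y1 || y2) — y1 is true.
  17. (!y11 || y7 || y8) — !y11 is true.
  18. (!y10 || y1) — y1 is true.
  19. (y12 || !y10) — !y10 is true.
  20. (y9 || !y6 || y12) — y9 is true.
  21. (!y6 || y4 || y2) — !y6 is true.
  22. (y1 || !y4) — y1 is true.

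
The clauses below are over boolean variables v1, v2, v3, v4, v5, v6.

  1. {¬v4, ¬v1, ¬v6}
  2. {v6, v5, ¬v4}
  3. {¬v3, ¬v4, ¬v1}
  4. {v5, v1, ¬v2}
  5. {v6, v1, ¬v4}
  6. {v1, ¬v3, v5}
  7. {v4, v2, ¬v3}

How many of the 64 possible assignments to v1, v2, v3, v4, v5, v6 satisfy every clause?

27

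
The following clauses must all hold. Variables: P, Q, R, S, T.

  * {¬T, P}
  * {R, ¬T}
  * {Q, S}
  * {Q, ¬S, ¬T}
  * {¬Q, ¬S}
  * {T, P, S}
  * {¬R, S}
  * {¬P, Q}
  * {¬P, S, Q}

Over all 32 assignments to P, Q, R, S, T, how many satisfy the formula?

3

Satisfying assignments:
  P=F Q=F R=F S=T T=F
  P=F Q=F R=T S=T T=F
  P=T Q=T R=F S=F T=F
Count: 3.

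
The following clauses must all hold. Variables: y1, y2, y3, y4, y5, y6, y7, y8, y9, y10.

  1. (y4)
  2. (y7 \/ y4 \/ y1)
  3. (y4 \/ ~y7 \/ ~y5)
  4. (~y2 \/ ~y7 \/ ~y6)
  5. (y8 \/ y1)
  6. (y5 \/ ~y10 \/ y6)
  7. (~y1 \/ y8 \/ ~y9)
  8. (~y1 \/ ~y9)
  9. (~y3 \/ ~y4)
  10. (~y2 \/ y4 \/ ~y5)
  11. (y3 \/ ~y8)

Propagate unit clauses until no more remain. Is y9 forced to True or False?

False

(y4) is a unit clause: y4 = True.
From (~y4 \/ ~y3) and y4 = True: y3 = False.
From (y3 \/ ~y8) and y3 = False: y8 = False.
(y1 \/ y8): since y8 = False, the clause reduces to (y1). y1 = True.
(~y1 \/ y8 \/ ~y9) with y8 = False, y1 = True leaves only ~y9, so y9 = False.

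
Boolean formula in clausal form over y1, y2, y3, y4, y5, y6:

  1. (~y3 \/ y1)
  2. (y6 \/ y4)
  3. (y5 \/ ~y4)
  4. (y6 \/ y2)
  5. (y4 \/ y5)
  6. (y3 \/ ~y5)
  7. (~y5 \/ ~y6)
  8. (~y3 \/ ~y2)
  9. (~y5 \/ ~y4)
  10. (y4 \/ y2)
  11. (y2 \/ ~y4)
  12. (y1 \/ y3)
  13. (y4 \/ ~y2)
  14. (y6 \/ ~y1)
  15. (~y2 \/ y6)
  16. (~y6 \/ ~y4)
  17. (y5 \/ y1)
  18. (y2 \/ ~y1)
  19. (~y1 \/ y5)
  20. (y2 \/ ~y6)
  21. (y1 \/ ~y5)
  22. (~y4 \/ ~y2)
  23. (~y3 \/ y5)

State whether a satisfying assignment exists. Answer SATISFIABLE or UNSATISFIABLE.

y2 = True:
  propagation gives y3=False, y5=False, y4=False; an empty clause results — contradiction.
y2 = False:
  propagation gives y6=True; an empty clause results — contradiction.
Every branch closes, so no satisfying assignment exists.

UNSATISFIABLE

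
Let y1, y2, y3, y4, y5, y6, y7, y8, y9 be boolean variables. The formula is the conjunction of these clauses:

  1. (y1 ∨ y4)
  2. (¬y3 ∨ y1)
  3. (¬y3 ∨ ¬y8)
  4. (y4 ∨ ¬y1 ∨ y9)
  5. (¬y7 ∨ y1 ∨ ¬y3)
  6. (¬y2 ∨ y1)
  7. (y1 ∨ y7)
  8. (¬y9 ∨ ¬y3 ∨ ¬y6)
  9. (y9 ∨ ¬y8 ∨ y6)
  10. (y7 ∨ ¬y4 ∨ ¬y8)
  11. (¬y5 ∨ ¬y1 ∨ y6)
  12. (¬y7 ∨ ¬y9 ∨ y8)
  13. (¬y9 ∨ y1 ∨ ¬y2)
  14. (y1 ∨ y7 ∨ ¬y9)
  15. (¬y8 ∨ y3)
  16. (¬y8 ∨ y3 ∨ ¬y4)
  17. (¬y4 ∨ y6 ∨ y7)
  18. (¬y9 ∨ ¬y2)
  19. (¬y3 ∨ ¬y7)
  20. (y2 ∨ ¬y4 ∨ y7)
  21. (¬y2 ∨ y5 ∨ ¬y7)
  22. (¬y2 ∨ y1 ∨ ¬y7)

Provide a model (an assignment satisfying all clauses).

y1=True, y2=False, y3=True, y4=False, y5=False, y6=False, y7=False, y8=False, y9=True

Try y1 = True.
For the remaining variables, y2 = False, y3 = True, y4 = False, y5 = False, y6 = False, y7 = False, y8 = False, y9 = True works.
Every clause has at least one true literal under this assignment.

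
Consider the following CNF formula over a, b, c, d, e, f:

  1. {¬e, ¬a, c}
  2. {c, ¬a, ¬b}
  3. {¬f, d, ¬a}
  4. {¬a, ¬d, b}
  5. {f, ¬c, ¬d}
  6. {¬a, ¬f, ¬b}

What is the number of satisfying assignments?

Case analysis on a and b:
  a=1, b=1: remaining (c,d,e,f) ∈ {(1,0,0,0); (1,0,1,0)} — 2.
  a=1, b=0: remaining (c,d,e,f) ∈ {(0,0,0,0); (1,0,0,0); (1,0,1,0)} — 3.
  a=0, b=1: e free; 7 ways for (c,d,f) × 2^1 = 14.
  a=0, b=0: e free; 7 ways for (c,d,f) × 2^1 = 14.
Total: 2 + 3 + 14 + 14 = 33.

33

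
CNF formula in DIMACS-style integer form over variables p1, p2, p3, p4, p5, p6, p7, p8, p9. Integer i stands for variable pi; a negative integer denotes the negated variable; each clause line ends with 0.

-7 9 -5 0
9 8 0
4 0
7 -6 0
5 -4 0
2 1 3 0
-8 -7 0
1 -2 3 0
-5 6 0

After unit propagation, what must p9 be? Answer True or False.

Unit clause (p4) sets p4 = True.
(p5 ∨ ¬p4): since p4 = True, the clause reduces to (p5). p5 = True.
From (p6 ∨ ¬p5) and p5 = True: p6 = True.
From (¬p6 ∨ p7) and p6 = True: p7 = True.
(p9 ∨ ¬p7 ∨ ¬p5): since p5 = True, p7 = True, the clause reduces to (p9). p9 = True.

True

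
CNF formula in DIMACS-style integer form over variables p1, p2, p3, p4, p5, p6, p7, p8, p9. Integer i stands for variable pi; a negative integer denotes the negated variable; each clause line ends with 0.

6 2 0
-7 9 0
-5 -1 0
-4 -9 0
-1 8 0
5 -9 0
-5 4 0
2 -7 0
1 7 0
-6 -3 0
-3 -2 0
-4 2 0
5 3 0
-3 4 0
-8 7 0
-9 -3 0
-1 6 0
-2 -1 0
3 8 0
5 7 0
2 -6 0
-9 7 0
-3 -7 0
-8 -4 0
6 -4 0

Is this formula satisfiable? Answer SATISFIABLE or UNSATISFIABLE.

UNSATISFIABLE

p3 = True:
  propagation gives p6=False, p2=True; an empty clause results — contradiction.
p3 = False:
  propagation gives p5=True, p1=False, p4=True, p9=False; an empty clause results — contradiction.
Every branch closes, so no satisfying assignment exists.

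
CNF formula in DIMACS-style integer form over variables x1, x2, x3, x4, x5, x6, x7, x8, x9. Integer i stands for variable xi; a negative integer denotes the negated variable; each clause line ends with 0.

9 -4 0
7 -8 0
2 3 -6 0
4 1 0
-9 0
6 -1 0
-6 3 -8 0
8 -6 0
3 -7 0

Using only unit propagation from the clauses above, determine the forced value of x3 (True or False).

True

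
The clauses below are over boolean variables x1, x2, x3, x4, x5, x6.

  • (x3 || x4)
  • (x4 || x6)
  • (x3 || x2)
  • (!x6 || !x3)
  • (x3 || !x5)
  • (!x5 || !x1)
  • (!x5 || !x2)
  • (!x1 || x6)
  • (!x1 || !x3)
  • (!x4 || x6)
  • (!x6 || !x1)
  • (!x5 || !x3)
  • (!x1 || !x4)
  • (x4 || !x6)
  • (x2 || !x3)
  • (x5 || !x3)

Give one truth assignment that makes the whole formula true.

x1 = F, x2 = T, x3 = F, x4 = T, x5 = F, x6 = T

x1 occurs only negated in the remaining clauses — set x1 = False.
Try x2 = True.
  then x5 is forced to False.
  then x3 is forced to False.
  then x4 is forced to True.
  then x6 is forced to True.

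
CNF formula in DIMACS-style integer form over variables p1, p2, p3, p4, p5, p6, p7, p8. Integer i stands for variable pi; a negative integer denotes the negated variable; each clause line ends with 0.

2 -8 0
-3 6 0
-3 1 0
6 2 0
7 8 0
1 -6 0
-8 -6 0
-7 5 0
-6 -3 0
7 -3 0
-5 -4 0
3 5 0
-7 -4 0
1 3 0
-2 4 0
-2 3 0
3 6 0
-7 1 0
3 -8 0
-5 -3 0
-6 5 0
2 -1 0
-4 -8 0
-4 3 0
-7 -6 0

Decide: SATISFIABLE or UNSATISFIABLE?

UNSATISFIABLE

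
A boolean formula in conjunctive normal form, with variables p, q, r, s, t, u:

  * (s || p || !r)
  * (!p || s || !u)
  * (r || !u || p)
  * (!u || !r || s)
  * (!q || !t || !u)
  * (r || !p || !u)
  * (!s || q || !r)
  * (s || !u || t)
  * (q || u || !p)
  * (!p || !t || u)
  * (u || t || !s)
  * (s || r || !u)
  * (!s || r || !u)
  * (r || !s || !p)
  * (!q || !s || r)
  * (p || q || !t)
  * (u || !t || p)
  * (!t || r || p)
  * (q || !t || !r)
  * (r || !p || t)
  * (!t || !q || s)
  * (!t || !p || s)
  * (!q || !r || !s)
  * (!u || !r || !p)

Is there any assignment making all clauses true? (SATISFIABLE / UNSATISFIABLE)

SATISFIABLE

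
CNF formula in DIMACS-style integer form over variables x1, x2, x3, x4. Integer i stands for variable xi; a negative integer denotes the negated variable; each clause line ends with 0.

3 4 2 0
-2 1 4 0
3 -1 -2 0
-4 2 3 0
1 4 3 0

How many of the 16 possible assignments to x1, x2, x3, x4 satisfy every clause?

Satisfying assignments:
  x1=0 x2=0 x3=1 x4=0
  x1=0 x2=0 x3=1 x4=1
  x1=0 x2=1 x3=0 x4=1
  x1=0 x2=1 x3=1 x4=1
  x1=1 x2=0 x3=1 x4=0
  x1=1 x2=0 x3=1 x4=1
  x1=1 x2=1 x3=1 x4=0
  x1=1 x2=1 x3=1 x4=1
That's 8 in total.

8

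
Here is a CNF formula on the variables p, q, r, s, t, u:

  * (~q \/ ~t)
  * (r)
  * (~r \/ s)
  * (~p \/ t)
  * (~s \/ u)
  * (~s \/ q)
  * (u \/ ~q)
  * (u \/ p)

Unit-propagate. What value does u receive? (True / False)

(r) is a unit clause: r = True.
(s \/ ~r) with r = True leaves only s, so s = True.
In (u \/ ~s), ~s is now false; u must hold, so u = True.

True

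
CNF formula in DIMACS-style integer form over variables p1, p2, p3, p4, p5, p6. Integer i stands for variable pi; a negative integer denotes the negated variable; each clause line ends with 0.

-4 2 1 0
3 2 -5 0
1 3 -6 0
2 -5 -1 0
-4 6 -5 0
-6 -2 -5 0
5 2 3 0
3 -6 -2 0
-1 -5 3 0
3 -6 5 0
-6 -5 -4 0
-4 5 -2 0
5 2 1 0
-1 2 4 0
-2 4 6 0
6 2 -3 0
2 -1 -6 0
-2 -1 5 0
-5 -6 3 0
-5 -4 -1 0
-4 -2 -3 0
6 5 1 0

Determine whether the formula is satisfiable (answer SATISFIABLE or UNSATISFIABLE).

Branch on p1: take p1 = False.
The remaining clauses are satisfied by p2 = False, p3 = True, p4 = False, p5 = True, p6 = True.
So p1=False, p2=False, p3=True, p4=False, p5=True, p6=True is a satisfying assignment.

SATISFIABLE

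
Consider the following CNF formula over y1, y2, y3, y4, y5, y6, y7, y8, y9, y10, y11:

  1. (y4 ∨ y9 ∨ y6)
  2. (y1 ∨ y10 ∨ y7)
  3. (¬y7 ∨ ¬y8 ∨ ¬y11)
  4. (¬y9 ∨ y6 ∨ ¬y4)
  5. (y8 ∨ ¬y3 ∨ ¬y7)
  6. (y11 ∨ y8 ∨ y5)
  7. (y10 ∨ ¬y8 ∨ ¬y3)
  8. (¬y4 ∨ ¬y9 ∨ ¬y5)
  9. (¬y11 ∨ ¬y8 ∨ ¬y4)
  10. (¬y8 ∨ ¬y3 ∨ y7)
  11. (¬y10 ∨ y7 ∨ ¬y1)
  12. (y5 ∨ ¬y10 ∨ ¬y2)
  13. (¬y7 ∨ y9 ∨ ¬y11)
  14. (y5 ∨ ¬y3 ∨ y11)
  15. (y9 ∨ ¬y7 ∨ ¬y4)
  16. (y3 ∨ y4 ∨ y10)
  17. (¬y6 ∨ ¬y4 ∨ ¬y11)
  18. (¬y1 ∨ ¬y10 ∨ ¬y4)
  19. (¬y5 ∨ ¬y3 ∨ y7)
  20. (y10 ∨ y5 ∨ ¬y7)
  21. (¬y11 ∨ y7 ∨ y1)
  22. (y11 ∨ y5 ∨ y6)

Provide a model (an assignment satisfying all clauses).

y1=T, y2=F, y3=F, y4=F, y5=T, y6=T, y7=T, y8=F, y9=T, y10=T, y11=T

Pure literal: y2 appears only negated; assign y2 = False.
Branch on y1: take y1 = True.
For the remaining variables, y3 = False, y4 = False, y5 = True, y6 = True, y7 = True, y8 = False, y9 = True, y10 = True, y11 = True works.
Every clause has at least one true literal under this assignment.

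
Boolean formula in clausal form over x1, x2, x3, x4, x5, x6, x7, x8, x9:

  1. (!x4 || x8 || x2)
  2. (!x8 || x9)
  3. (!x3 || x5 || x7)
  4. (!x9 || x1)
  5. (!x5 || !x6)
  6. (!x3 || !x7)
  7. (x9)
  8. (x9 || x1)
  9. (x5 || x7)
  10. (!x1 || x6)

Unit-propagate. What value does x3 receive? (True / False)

False

(x9) is a unit clause: x9 = True.
In (x1 || !x9), !x9 is now false; x1 must hold, so x1 = True.
In (x6 || !x1), !x1 is now false; x6 must hold, so x6 = True.
(!x5 || !x6): since x6 = True, the clause reduces to (!x5). x5 = False.
(x7 || x5) with x5 = False leaves only x7, so x7 = True.
(!x3 || !x7) with x7 = True leaves only !x3, so x3 = False.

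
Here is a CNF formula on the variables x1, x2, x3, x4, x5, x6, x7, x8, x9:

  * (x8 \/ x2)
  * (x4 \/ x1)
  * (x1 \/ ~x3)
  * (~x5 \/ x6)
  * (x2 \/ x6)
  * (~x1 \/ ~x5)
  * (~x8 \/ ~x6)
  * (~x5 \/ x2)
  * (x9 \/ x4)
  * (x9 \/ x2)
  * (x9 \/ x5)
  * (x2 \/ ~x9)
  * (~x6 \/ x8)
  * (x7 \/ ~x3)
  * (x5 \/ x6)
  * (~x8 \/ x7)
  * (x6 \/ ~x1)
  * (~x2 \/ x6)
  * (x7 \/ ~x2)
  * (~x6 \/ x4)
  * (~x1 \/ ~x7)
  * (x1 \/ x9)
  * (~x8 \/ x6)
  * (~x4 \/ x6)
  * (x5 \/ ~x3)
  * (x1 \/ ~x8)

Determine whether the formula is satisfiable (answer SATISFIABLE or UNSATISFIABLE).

x6 = True:
  propagation gives x8=False; an empty clause results — contradiction.
x6 = False:
  propagation gives x5=False; an empty clause results — contradiction.
Every branch closes, so no satisfying assignment exists.

UNSATISFIABLE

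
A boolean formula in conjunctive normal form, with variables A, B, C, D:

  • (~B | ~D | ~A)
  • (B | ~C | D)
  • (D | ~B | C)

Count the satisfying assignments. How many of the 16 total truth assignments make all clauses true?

Split on B, then D.
  B=T, D=T: remaining (A,C) ∈ {(F,F); (F,T)} — 2.
  B=T, D=F: remaining (A,C) ∈ {(F,T); (T,T)} — 2.
  B=F, D=T: remaining (A,C) ∈ {(F,F); (F,T); (T,F); (T,T)} — 4.
  B=F, D=F: remaining (A,C) ∈ {(F,F); (T,F)} — 2.
Total: 2 + 2 + 4 + 2 = 10.

10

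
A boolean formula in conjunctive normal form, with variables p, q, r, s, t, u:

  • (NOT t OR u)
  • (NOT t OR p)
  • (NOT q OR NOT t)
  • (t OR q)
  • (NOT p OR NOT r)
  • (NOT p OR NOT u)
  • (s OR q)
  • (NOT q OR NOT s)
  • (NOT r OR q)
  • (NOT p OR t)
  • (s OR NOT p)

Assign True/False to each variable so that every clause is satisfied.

r occurs only negated in the remaining clauses — set r = False.
Set p = False and propagate.
  then t is forced to False.
  then q is forced to True.
  then s is forced to False.
u is now unconstrained; take u = False.

p=False  q=True  r=False  s=False  t=False  u=False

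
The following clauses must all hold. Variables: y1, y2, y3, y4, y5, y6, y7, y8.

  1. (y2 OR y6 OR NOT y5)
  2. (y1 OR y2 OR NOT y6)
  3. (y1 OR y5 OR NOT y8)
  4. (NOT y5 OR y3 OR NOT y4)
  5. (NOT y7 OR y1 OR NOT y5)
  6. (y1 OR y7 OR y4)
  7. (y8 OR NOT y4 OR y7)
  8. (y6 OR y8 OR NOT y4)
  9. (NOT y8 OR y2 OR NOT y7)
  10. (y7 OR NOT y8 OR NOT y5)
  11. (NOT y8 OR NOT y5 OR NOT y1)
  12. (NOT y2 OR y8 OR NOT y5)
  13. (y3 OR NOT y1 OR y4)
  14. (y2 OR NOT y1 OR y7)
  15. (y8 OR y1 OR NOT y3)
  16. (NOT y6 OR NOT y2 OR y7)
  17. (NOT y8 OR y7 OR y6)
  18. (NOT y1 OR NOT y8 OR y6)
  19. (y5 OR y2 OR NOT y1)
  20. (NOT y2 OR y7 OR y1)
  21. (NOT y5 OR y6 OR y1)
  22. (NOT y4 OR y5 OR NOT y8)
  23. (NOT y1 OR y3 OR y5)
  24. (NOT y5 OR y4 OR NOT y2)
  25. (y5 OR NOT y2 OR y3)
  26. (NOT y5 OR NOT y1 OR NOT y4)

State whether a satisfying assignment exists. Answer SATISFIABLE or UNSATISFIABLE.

Try y1 = False.
Try y2 = False.
  then y6 is forced to False.
  then y5 is forced to False.
  then y8 is forced to False.
  then y4 is forced to False.
  then y7 is forced to True.
  then y3 is forced to False.
So y1=F, y2=F, y3=F, y4=F, y5=F, y6=F, y7=T, y8=F is a satisfying assignment.

SATISFIABLE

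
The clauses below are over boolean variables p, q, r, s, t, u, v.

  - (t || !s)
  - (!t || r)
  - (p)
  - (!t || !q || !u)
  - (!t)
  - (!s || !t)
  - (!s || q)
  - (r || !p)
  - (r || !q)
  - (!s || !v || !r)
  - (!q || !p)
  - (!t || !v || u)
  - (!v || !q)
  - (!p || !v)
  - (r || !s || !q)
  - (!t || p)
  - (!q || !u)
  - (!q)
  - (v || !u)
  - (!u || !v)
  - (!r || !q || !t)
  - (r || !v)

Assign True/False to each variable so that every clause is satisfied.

p=1  q=0  r=1  s=0  t=0  u=0  v=0

Check each clause:
  1. (t || !s) — !s is true.
  2. (r || !t) — r is true.
  3. (p) — p is true.
  4. (!q || !u || !t) — !u is true.
  5. (!t) — !t is true.
  6. (!s || !t) — !t is true.
  7. (!s || q) — !s is true.
  8. (!p || r) — r is true.
  9. (r || !q) — r is true.
  10. (!s || !v || !r) — !v is true.
  11. (!q || !p) — !q is true.
  12. (!t || !v || u) — !v is true.
  13. (!v || !q) — !v is true.
  14. (!v || !p) — !v is true.
  15. (!s || !q || r) — r is true.
  16. (p || !t) — p is true.
  17. (!q || !u) — !u is true.
  18. (!q) — !q is true.
  19. (!u || v) — !u is true.
  20. (!v || !u) — !v is true.
  21. (!t || !q || !r) — !t is true.
  22. (r || !v) — !v is true.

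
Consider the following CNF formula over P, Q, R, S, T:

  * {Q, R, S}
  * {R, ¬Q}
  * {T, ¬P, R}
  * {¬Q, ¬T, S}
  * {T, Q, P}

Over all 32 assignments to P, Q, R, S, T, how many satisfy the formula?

14

Split on Q, then R.
  Q=1, R=1: P free; 3 ways for (S,T) × 2^1 = 6.
  Q=1, R=0: a clause becomes empty — 0.
  Q=0, R=1: S free; 3 ways for (P,T) × 2^1 = 6.
  Q=0, R=0: remaining (P,S,T) ∈ {(0,1,1); (1,1,1)} — 2.
Total: 6 + 0 + 6 + 2 = 14.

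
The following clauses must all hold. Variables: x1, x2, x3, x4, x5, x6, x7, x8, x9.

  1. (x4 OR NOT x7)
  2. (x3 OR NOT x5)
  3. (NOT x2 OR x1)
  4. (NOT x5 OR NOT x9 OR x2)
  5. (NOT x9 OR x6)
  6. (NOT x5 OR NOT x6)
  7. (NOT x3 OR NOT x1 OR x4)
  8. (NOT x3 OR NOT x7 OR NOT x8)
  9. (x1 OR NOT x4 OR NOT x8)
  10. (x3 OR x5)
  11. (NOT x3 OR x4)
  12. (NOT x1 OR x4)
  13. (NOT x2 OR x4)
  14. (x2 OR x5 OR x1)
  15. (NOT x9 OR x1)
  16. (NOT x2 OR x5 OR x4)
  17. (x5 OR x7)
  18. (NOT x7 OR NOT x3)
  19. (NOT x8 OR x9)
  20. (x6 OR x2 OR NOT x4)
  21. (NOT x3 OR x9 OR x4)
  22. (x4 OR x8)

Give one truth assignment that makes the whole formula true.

x1 = True  x2 = True  x3 = True  x4 = True  x5 = True  x6 = False  x7 = False  x8 = False  x9 = False

Check each clause:
  1. (x4 OR NOT x7) — NOT x7 is true.
  2. (x3 OR NOT x5) — x3 is true.
  3. (NOT x2 OR x1) — x1 is true.
  4. (NOT x9 OR x2 OR NOT x5) — x2 is true.
  5. (x6 OR NOT x9) — NOT x9 is true.
  6. (NOT x6 OR NOT x5) — NOT x6 is true.
  7. (NOT x1 OR x4 OR NOT x3) — x4 is true.
  8. (NOT x3 OR NOT x8 OR NOT x7) — NOT x8 is true.
  9. (x1 OR NOT x8 OR NOT x4) — NOT x8 is true.
  10. (x5 OR x3) — x3 is true.
  11. (x4 OR NOT x3) — x4 is true.
  12. (x4 OR NOT x1) — x4 is true.
  13. (NOT x2 OR x4) — x4 is true.
  14. (x1 OR x5 OR x2) — x1 is true.
  15. (x1 OR NOT x9) — x1 is true.
  16. (NOT x2 OR x4 OR x5) — x4 is true.
  17. (x5 OR x7) — x5 is true.
  18. (NOT x7 OR NOT x3) — NOT x7 is true.
  19. (NOT x8 OR x9) — NOT x8 is true.
  20. (NOT x4 OR x2 OR x6) — x2 is true.
  21. (x4 OR x9 OR NOT x3) — x4 is true.
  22. (x8 OR x4) — x4 is true.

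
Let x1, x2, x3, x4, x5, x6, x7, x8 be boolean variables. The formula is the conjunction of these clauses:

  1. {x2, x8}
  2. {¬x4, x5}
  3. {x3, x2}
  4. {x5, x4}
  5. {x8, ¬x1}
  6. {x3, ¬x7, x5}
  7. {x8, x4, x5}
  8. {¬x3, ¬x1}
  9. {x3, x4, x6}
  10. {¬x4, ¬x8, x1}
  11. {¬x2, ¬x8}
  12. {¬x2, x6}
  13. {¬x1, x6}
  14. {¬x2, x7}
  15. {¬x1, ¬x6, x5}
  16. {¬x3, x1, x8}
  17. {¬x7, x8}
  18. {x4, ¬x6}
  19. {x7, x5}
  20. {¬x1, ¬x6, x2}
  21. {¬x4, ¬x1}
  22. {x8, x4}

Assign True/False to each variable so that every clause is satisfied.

x1=False, x2=False, x3=True, x4=False, x5=True, x6=False, x7=False, x8=True

Check each clause:
  1. {x2, x8} — x8 is true.
  2. {¬x4, x5} — ¬x4 is true.
  3. {x2, x3} — x3 is true.
  4. {x4, x5} — x5 is true.
  5. {x8, ¬x1} — x8 is true.
  6. {x3, ¬x7, x5} — ¬x7 is true.
  7. {x4, x5, x8} — x8 is true.
  8. {¬x3, ¬x1} — ¬x1 is true.
  9. {x4, x6, x3} — x3 is true.
  10. {¬x4, ¬x8, x1} — ¬x4 is true.
  11. {¬x8, ¬x2} — ¬x2 is true.
  12. {¬x2, x6} — ¬x2 is true.
  13. {x6, ¬x1} — ¬x1 is true.
  14. {¬x2, x7} — ¬x2 is true.
  15. {¬x6, ¬x1, x5} — ¬x6 is true.
  16. {x8, x1, ¬x3} — x8 is true.
  17. {¬x7, x8} — x8 is true.
  18. {¬x6, x4} — ¬x6 is true.
  19. {x5, x7} — x5 is true.
  20. {¬x6, ¬x1, x2} — ¬x6 is true.
  21. {¬x1, ¬x4} — ¬x4 is true.
  22. {x4, x8} — x8 is true.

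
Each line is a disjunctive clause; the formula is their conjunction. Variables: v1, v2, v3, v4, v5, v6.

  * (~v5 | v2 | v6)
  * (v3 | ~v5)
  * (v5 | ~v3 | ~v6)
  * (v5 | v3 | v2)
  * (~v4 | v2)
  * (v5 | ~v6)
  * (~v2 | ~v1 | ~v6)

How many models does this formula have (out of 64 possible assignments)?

Split on v5, then v2.
  v5=T, v2=T: v4 free; 3 ways for (v1,v3,v6) × 2^1 = 6.
  v5=T, v2=F: remaining (v1,v3,v4,v6) ∈ {(F,T,F,T); (T,T,F,T)} — 2.
  v5=F, v2=T: forces v6=F; v1, v3, v4 free → 2^3 = 8.
  v5=F, v2=F: remaining (v1,v3,v4,v6) ∈ {(F,T,F,F); (T,T,F,F)} — 2.
Total: 6 + 2 + 8 + 2 = 18.

18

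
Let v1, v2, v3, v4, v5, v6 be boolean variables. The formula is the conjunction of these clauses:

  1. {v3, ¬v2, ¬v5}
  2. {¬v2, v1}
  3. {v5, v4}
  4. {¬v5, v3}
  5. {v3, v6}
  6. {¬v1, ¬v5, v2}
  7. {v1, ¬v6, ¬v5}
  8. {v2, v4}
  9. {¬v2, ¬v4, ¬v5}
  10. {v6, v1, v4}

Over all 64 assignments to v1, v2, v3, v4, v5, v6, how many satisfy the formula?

12

Case analysis on v5 and v2:
  v5=1, v2=1: remaining (v1,v3,v4,v6) ∈ {(1,1,0,0); (1,1,0,1)} — 2.
  v5=1, v2=0: remaining (v1,v3,v4,v6) ∈ {(0,1,1,0)} — 1.
  v5=0, v2=1: remaining (v1,v3,v4,v6) ∈ {(1,0,1,1); (1,1,1,0); (1,1,1,1)} — 3.
  v5=0, v2=0: v1 free; 3 ways for (v3,v4,v6) × 2^1 = 6.
Total: 2 + 1 + 3 + 6 = 12.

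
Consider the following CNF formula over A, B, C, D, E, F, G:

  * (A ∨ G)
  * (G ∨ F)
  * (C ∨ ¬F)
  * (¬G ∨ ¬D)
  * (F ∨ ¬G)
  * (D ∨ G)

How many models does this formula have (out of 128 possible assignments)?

Split on G, then F.
  G=1, F=1: forces C=1; D=0; A, B, E free → 2^3 = 8.
  G=1, F=0: a clause becomes empty — 0.
  G=0, F=1: remaining (A,B,C,D,E) ∈ {(1,0,1,1,0); (1,0,1,1,1); (1,1,1,1,0); (1,1,1,1,1)} — 4.
  G=0, F=0: a clause becomes empty — 0.
Total: 8 + 0 + 4 + 0 = 12.

12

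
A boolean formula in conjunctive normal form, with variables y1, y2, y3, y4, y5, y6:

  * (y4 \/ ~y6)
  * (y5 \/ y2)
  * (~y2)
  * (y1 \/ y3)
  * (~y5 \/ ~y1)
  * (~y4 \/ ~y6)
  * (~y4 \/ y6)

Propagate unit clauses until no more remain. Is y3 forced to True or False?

True

Unit clause (~y2) sets y2 = False.
From (y5 \/ y2) and y2 = False: y5 = True.
(~y5 \/ ~y1) with y5 = True leaves only ~y1, so y1 = False.
From (y1 \/ y3) and y1 = False: y3 = True.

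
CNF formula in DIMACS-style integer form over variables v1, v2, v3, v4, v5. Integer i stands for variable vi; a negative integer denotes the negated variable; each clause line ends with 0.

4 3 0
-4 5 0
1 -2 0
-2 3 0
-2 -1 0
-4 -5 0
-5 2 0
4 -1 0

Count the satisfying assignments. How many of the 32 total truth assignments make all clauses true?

1

Satisfying assignments:
  v1=F v2=F v3=T v4=F v5=F
That's 1 in total.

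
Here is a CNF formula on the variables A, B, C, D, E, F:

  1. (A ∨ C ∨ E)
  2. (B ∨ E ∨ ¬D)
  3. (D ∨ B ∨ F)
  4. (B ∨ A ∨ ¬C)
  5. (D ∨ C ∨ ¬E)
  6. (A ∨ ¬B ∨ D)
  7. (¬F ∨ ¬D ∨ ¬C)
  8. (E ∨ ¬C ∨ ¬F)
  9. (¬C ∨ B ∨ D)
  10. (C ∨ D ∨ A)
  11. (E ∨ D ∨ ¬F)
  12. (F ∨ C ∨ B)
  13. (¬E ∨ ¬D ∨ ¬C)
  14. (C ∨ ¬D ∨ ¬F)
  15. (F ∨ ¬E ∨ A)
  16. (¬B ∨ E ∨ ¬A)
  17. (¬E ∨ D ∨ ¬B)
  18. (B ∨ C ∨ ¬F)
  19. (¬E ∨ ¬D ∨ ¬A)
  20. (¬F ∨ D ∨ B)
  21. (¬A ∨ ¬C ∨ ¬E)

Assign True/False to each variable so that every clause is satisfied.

A=0, B=1, C=1, D=1, E=0, F=0

Try A = False.
Try B = True.
  then D is forced to True.
Set C = True and propagate.
  then F is forced to False.
  then E is forced to False.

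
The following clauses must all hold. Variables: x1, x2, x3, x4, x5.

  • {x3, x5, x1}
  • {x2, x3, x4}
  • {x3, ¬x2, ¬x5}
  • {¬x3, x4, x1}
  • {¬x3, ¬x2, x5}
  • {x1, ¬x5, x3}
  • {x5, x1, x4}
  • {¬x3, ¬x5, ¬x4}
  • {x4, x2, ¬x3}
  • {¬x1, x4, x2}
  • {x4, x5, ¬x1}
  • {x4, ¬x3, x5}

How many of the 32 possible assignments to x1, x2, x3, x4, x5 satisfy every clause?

6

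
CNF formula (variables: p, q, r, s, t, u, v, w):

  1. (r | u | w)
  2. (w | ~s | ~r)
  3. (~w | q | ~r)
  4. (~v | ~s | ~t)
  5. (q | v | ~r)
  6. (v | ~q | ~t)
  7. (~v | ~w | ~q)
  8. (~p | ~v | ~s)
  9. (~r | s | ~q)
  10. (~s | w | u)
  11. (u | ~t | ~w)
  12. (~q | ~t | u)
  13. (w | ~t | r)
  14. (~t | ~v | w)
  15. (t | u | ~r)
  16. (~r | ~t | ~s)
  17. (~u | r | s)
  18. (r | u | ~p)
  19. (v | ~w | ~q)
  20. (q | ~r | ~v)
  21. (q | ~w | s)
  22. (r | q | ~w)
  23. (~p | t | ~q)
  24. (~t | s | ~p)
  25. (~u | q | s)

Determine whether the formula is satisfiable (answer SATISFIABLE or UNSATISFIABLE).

SATISFIABLE

Branch on p: take p = True.
Branch on q: take q = False.
The remaining clauses are satisfied by r = False, s = True, t = False, u = True, v = False, w = False.
Every clause has at least one true literal under this assignment.
So p=1, q=0, r=0, s=1, t=0, u=1, v=0, w=0 is a satisfying assignment.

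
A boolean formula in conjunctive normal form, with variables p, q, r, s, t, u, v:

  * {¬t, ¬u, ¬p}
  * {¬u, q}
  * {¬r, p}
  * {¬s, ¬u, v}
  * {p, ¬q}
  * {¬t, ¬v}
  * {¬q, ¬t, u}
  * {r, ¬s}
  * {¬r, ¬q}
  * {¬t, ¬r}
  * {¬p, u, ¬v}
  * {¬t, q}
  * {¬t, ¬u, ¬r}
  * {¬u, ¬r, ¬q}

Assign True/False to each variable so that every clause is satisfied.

Pure literal: s appears only negated; assign s = False.
Pure literal: t appears only negated; assign t = False.
Set p = False and propagate.
  then r is forced to False.
  then q is forced to False.
  then u is forced to False.
v is now unconstrained; take v = False.

p=F, q=F, r=F, s=F, t=F, u=F, v=F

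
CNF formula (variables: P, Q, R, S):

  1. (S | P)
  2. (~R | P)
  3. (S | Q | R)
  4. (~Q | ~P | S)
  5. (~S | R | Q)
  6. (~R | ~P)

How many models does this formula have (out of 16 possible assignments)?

The models are:
  P=F Q=T R=F S=T
  P=T Q=T R=F S=T
That's 2 in total.

2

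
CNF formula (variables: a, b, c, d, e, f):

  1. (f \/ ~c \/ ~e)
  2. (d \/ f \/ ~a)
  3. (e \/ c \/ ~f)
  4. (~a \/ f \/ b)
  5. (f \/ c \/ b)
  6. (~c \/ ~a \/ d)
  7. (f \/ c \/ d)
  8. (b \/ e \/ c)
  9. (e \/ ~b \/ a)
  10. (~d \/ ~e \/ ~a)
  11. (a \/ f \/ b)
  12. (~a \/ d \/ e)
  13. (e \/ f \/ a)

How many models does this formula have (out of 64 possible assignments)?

17

Case analysis on a and f:
  a=1, f=1: remaining (b,c,d,e) ∈ {(0,0,0,1); (0,1,1,0); (1,0,0,1); (1,1,1,0)} — 4.
  a=1, f=0: remaining (b,c,d,e) ∈ {(1,0,1,0); (1,1,1,0)} — 2.
  a=0, f=1: d free; 5 ways for (b,c,e) × 2^1 = 10.
  a=0, f=0: remaining (b,c,d,e) ∈ {(1,0,1,1)} — 1.
Total: 4 + 2 + 10 + 1 = 17.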